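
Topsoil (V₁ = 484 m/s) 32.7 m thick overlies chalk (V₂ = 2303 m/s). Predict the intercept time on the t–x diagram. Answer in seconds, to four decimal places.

tᵢ = 2h·√(V₂²−V₁²)/(V₁V₂).
√(V₂²−V₁²) = √(2303²−484²) = 2251.6 m/s.
tᵢ = 2·32.7·2251.6/(484·2303) = 0.13211 s.

0.1321 s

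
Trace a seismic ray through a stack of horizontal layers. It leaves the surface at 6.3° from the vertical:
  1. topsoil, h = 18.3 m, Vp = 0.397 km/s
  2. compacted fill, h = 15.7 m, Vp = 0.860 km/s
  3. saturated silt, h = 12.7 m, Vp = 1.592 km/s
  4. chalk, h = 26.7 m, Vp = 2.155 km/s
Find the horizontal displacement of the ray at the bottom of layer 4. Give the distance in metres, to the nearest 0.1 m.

31.9 m

Apply Snell's law at each interface; in layer i the horizontal offset is hᵢ·tan θᵢ.
Layer 1: θ = 6.30°; offset = 18.3·tan 6.30° = 2.020 m.
Layer 2: sin θ = 0.860·sin 6.3°/0.397 = 0.2377, θ = 13.75°; offset = 15.7·tan 13.75° = 3.842 m.
Layer 3: sin θ = 1.592·sin 6.3°/0.397 = 0.4400, θ = 26.11°; offset = 12.7·tan 26.11° = 6.223 m.
Layer 4: sin θ = 2.155·sin 6.3°/0.397 = 0.5957, θ = 36.56°; offset = 26.7·tan 36.56° = 19.800 m.
Total horizontal offset = 31.886 m.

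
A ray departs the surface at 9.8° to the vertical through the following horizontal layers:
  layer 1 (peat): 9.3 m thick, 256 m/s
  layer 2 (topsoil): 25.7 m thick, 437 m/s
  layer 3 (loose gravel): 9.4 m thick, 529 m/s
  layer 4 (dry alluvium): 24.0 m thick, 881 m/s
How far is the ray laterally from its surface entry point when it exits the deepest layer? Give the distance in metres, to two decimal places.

Ray parameter p = sin 9.8° / 256 m/s = 6.6488e-04 s/m.
Layer 1: θ = 9.80°; offset = 9.3·tan 9.80° = 1.6064 m.
Layer 2: sin θ = p·437 = 0.2906 → θ = 16.89°; offset = 25.7·tan 16.89° = 7.8039 m.
Layer 3: sin θ = p·529 = 0.3517 → θ = 20.59°; offset = 9.4·tan 20.59° = 3.5319 m.
Layer 4: sin θ = p·881 = 0.5858 → θ = 35.86°; offset = 24.0·tan 35.86° = 17.3455 m.
Summing the layer offsets gives 30.2876 m.

30.29 m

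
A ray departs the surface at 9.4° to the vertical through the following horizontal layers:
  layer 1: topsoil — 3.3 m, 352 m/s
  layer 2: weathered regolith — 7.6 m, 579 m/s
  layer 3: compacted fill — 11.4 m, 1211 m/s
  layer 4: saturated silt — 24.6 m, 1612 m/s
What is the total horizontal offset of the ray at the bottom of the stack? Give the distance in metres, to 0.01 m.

Ray parameter p = sin 9.4° / 352 m/s = 4.6399e-04 s/m.
Layer 1: θ = 9.40°; offset = 3.3·tan 9.40° = 0.5463 m.
Layer 2: sin θ = p·579 = 0.2687 → θ = 15.58°; offset = 7.6·tan 15.58° = 2.1197 m.
Layer 3: sin θ = p·1211 = 0.5619 → θ = 34.19°; offset = 11.4·tan 34.19° = 7.7437 m.
Layer 4: sin θ = p·1612 = 0.7480 → θ = 48.41°; offset = 24.6·tan 48.41° = 27.7212 m.
Σ offsets = 38.1308 m.

38.13 m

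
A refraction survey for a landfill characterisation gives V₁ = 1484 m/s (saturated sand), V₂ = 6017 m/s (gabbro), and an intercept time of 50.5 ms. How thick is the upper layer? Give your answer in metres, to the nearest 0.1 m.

θ_c = arcsin(1484/6017) = 14.28°; cos θ_c = 0.9691.
tᵢ = 2h cos θ_c/V₁ ⇒ h = tᵢ·V₁/(2 cos θ_c) = 0.0505·1484/(2·0.9691) = 38.67 m.

38.7 m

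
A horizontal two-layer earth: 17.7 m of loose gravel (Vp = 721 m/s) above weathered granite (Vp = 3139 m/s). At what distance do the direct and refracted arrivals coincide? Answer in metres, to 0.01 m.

44.73 m

θ_c = arcsin(721/3139) = 13.28°, so cos θ_c = 0.9733 and tᵢ = 2h cos θ_c/V₁ = 0.0478 s.
At crossover x/V₁ = x/V₂ + tᵢ ⇒ x = tᵢ/(1/V₁ − 1/V₂) = 0.04779/(1.3870e-03 − 3.1857e-04) = 44.73 m.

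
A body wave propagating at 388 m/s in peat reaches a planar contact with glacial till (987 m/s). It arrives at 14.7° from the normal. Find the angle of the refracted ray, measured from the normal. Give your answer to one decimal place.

Snell's law: sin θ₂ = (V₂/V₁)·sin θ₁ = (987/388)·sin 14.7° = 0.6455.
θ₂ = sin⁻¹(0.6455) = 40.20° (from vertical).

40.2°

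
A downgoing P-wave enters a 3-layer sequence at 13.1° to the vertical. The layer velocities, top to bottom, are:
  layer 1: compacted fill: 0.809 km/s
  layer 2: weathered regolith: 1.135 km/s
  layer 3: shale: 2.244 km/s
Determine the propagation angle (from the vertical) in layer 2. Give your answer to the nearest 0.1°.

18.5°

Ray parameter p = sin 13.1° / 0.809 = 2.8016e-01 s/km.
sin θ_2 = p·V_2 = 2.8016e-01 × 1.135 = 0.3180.
θ_2 = 18.54° from the vertical.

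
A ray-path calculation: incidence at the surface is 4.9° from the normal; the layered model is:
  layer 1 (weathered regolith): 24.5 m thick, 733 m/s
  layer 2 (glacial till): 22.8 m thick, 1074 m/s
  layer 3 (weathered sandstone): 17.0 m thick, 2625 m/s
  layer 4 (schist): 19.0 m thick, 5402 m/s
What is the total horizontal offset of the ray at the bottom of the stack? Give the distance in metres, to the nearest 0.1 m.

25.8 m

Ray parameter p = sin 4.9° / 733 m/s = 1.1653e-04 s/m.
Layer 1: θ = 4.90°; offset = 24.5·tan 4.90° = 2.100 m.
Layer 2: sin θ = p·1074 = 0.1252 → θ = 7.19°; offset = 22.8·tan 7.19° = 2.876 m.
Layer 3: sin θ = p·2625 = 0.3059 → θ = 17.81°; offset = 17.0·tan 17.81° = 5.462 m.
Layer 4: sin θ = p·5402 = 0.6295 → θ = 39.01°; offset = 19.0·tan 39.01° = 15.393 m.
Σ offsets = 25.832 m.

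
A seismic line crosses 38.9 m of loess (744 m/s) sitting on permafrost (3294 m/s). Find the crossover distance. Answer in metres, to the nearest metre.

x_cross = 2h·√((V₂+V₁)/(V₂−V₁)).
(V₂+V₁)/(V₂−V₁) = (3294+744)/(3294−744) = 1.5835; √ = 1.2584.
x_cross = 2·38.9·1.2584 = 97.90 m.

98 m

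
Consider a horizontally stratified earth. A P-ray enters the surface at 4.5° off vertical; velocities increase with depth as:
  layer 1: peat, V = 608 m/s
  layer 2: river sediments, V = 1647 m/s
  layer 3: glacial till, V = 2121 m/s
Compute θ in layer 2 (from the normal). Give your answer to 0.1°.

Ray parameter p = sin 4.5° / 608 = 1.2904e-04 s/m.
sin θ_2 = p·V_2 = 1.2904e-04 × 1647 = 0.2125.
θ_2 = 12.27° from the vertical.

12.3°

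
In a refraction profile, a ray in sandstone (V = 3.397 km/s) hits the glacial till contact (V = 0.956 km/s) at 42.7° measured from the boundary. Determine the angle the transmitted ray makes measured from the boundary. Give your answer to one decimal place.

Angle from the normal: 90° − 42.7° = 47.3°.
sin θ₁/V₁ = sin θ₂/V₂ ⇒ sin θ₂ = 0.956·sin 47.3°/3.397 = 0.956·0.7349/3.397 = 0.2068.
θ₂ = arcsin 0.2068 = 11.94° from the normal.
From the interface: 90° − 11.94° = 78.06°.

78.1°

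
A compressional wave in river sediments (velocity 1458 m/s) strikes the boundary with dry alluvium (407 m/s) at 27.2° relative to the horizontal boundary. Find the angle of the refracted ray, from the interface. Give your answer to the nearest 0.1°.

Angle from the normal: 90° − 27.2° = 62.8°.
sin θ₁/V₁ = sin θ₂/V₂ ⇒ sin θ₂ = 407·sin 62.8°/1458 = 407·0.8894/1458 = 0.2483.
θ₂ = arcsin 0.2483 = 14.38° from the normal.
From the interface: 90° − 14.38° = 75.62°.

75.6°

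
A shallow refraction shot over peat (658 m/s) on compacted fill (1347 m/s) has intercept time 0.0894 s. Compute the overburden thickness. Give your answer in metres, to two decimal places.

33.71 m

θ_c = arcsin(658/1347) = 29.24°; cos θ_c = 0.8726.
tᵢ = 2h cos θ_c/V₁ ⇒ h = tᵢ·V₁/(2 cos θ_c) = 0.0894·658/(2·0.8726) = 33.71 m.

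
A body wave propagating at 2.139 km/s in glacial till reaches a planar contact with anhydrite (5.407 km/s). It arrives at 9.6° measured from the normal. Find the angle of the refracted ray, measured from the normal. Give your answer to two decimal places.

Snell's law: sin θ₂ = (V₂/V₁)·sin θ₁ = (5.407/2.139)·sin 9.6° = 0.4216.
θ₂ = arcsin 0.4216 = 24.93° from the normal.

24.93°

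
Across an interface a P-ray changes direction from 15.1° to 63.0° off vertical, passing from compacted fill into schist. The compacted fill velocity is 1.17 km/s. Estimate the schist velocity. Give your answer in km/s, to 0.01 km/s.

sin 15.1° = 0.2605; sin 63.0° = 0.8910.
V₂ = V₁·(sin θ₂/sin θ₁) = 1.17·(0.8910/0.2605) = 4.00 km/s.

4.00 km/s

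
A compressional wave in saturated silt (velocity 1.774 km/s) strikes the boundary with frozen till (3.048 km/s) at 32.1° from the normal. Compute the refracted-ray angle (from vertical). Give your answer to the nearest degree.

66°

sin θ₁/V₁ = sin θ₂/V₂ ⇒ sin θ₂ = 3.048·sin 32.1°/1.774 = 3.048·0.5314/1.774 = 0.9130.
θ₂ = sin⁻¹(0.9130) = 65.93° (from vertical).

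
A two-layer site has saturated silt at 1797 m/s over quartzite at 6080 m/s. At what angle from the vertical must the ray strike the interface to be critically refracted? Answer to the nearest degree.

At critical incidence the refracted ray runs along the interface (θ₂ = 90°), so sin θ_c = V₁/V₂.
θ_c = arcsin(1797/6080) = arcsin 0.2956 = 17.19°.

17°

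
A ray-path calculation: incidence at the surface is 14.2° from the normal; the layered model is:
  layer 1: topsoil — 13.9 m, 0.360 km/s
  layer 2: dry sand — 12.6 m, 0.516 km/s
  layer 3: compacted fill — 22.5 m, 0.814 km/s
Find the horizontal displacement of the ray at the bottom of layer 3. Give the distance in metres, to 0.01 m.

Apply Snell's law at each interface; in layer i the horizontal offset is hᵢ·tan θᵢ.
Layer 1: θ = 14.20°; offset = 13.9·tan 14.20° = 3.5172 m.
Layer 2: sin θ = 0.516·sin 14.2°/0.360 = 0.3516, θ = 20.59°; offset = 12.6·tan 20.59° = 4.7324 m.
Layer 3: sin θ = 0.814·sin 14.2°/0.360 = 0.5547, θ = 33.69°; offset = 22.5·tan 33.69° = 14.9987 m.
Total horizontal offset = 23.2484 m.

23.25 m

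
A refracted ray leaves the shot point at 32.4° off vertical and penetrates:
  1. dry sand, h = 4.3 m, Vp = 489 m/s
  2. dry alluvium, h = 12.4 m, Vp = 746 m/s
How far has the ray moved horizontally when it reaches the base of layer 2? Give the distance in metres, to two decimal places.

20.33 m

p = sin θ₁/V₁ = sin 32.4°/489 = 1.0958e-03 s/m is conserved through the stack.
Layer 1: θ = 32.40°; offset = 4.3·tan 32.40° = 2.7289 m.
Layer 2: sin θ = p·746 = 0.8174 → θ = 54.83°; offset = 12.4·tan 54.83° = 17.5971 m.
Σ offsets = 20.3259 m.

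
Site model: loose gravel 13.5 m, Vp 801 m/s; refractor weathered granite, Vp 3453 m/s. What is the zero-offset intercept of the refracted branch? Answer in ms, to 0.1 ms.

32.8 ms

θ_c = arcsin(V₁/V₂) = arcsin(801/3453) = 13.41°; cos θ_c = 0.9727.
tᵢ = 2h·cos θ_c / V₁ = 2·13.5·0.9727 / 801 = 0.03279 s.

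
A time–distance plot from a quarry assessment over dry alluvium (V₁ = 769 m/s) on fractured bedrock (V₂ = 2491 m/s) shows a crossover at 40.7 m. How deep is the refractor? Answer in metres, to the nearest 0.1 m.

14.8 m

x_cross = 2h·√((V₂+V₁)/(V₂−V₁)) → h = x_cross / (2·√((V₂+V₁)/(V₂−V₁))).
√((V₂+V₁)/(V₂−V₁)) = √((2491+769)/(2491−769)) = 1.3759.
h = 40.7 / (2·1.3759) = 14.79 m.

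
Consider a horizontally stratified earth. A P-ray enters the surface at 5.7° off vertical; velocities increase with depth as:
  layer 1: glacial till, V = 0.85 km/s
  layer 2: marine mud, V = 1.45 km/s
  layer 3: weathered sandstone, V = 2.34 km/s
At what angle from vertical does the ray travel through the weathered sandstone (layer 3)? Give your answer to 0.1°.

15.9°

Ray parameter p = sin 5.7° / 0.85 = 1.1685e-01 s/km.
sin θ_3 = p·V_3 = 1.1685e-01 × 2.34 = 0.2734.
θ_3 = 15.87° from the vertical.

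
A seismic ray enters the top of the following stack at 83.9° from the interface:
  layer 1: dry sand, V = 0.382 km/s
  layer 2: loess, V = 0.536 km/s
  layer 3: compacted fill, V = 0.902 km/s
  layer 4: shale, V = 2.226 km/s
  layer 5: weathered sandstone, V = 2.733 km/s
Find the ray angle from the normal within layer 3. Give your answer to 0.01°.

14.53°

From the normal: θ₁ = 90° − 83.9° = 6.1°.
Ray parameter p = sin 6.1° / 0.382 = 2.7818e-01 s/km.
sin θ_3 = p·V_3 = 2.7818e-01 × 0.902 = 0.2509.
θ_3 = arcsin 0.2509 = 14.53°.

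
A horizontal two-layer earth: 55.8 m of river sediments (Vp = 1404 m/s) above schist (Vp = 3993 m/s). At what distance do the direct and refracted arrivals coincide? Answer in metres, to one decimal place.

θ_c = arcsin(1404/3993) = 20.59°, so cos θ_c = 0.9361 and tᵢ = 2h cos θ_c/V₁ = 0.0744 s.
At crossover x/V₁ = x/V₂ + tᵢ ⇒ x = tᵢ/(1/V₁ − 1/V₂) = 0.07441/(7.1225e-04 − 2.5044e-04) = 161.13 m.

161.1 m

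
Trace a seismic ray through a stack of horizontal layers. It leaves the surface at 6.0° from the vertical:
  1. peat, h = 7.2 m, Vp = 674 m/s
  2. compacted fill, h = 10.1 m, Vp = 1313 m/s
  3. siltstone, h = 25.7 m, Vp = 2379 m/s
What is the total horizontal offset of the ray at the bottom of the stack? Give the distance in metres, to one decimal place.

p = sin θ₁/V₁ = sin 6.0°/674 = 1.5509e-04 s/m is conserved through the stack.
Layer 1: θ = 6.00°; offset = 7.2·tan 6.00° = 0.757 m.
Layer 2: sin θ = p·1313 = 0.2036 → θ = 11.75°; offset = 10.1·tan 11.75° = 2.101 m.
Layer 3: sin θ = p·2379 = 0.3690 → θ = 21.65°; offset = 25.7·tan 21.65° = 10.202 m.
Σ offsets = 13.059 m.

13.1 m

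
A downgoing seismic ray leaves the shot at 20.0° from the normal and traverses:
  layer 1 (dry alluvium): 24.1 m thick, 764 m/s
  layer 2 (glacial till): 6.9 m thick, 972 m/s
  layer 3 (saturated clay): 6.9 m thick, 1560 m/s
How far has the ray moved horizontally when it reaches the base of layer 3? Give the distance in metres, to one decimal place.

Ray parameter p = sin 20.0° / 764 m/s = 4.4767e-04 s/m.
Layer 1: θ = 20.00°; offset = 24.1·tan 20.00° = 8.772 m.
Layer 2: sin θ = p·972 = 0.4351 → θ = 25.79°; offset = 6.9·tan 25.79° = 3.335 m.
Layer 3: sin θ = p·1560 = 0.6984 → θ = 44.30°; offset = 6.9·tan 44.30° = 6.732 m.
Total horizontal offset = 18.839 m.

18.8 m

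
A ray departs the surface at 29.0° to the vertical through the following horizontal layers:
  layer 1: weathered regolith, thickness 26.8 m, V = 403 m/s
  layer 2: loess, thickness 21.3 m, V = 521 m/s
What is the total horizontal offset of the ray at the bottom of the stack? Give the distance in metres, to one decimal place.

p = sin θ₁/V₁ = sin 29.0°/403 = 1.2030e-03 s/m is conserved through the stack.
Layer 1: θ = 29.00°; offset = 26.8·tan 29.00° = 14.855 m.
Layer 2: sin θ = p·521 = 0.6268 → θ = 38.81°; offset = 21.3·tan 38.81° = 17.133 m.
Total horizontal offset = 31.988 m.

32.0 m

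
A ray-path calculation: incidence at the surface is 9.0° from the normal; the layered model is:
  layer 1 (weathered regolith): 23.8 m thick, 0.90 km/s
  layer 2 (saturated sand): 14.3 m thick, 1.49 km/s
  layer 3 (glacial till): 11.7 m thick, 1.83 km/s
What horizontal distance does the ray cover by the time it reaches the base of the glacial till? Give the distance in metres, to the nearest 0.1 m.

p = sin θ₁/V₁ = sin 9.0°/0.90 = 1.7382e-01 s/km is conserved through the stack.
Layer 1: θ = 9.00°; offset = 23.8·tan 9.00° = 3.770 m.
Layer 2: sin θ = p·1.49 = 0.2590 → θ = 15.01°; offset = 14.3·tan 15.01° = 3.834 m.
Layer 3: sin θ = p·1.83 = 0.3181 → θ = 18.55°; offset = 11.7·tan 18.55° = 3.925 m.
Summing the layer offsets gives 11.529 m.

11.5 m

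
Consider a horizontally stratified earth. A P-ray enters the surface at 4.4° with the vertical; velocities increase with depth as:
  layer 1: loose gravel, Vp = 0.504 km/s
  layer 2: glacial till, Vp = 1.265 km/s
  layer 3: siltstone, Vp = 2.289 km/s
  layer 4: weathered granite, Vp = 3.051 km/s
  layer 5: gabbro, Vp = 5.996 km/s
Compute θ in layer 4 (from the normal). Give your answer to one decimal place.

27.7°

Snell's law across each interface conserves sin θ / V, so sin θ_4 = V_4·sin θ₁/V₁.
sin θ_4 = 3.051 × sin 4.4° / 0.504 = 0.4644.
θ_4 = arcsin 0.4644 = 27.67°.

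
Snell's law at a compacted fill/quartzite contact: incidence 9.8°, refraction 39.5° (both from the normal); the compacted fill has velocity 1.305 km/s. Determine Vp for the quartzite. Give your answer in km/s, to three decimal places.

sin 9.8° = 0.1702; sin 39.5° = 0.6361.
V₂ = V₁·(sin θ₂/sin θ₁) = 1.305·(0.6361/0.1702) = 4.877 km/s.

4.877 km/s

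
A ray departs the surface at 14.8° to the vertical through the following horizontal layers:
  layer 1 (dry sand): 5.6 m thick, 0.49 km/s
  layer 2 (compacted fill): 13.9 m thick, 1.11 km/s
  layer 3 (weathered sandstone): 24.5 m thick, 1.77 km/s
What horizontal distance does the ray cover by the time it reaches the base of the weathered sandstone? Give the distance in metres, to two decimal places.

Ray parameter p = sin 14.8° / 0.49 km/s = 5.2132e-01 s/km.
Layer 1: θ = 14.80°; offset = 5.6·tan 14.80° = 1.4796 m.
Layer 2: sin θ = p·1.11 = 0.5787 → θ = 35.36°; offset = 13.9·tan 35.36° = 9.8624 m.
Layer 3: sin θ = p·1.77 = 0.9227 → θ = 67.33°; offset = 24.5·tan 67.33° = 58.6522 m.
Summing the layer offsets gives 69.9942 m.

69.99 m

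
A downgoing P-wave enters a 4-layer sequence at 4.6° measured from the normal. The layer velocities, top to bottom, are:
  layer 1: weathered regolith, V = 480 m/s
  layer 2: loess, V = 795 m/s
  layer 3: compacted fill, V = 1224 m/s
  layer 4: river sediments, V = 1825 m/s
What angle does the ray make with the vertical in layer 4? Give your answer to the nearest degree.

18°

Ray parameter p = sin 4.6° / 480 = 1.6708e-04 s/m.
sin θ_4 = p·V_4 = 1.6708e-04 × 1825 = 0.3049.
θ_4 = arcsin 0.3049 = 17.75°.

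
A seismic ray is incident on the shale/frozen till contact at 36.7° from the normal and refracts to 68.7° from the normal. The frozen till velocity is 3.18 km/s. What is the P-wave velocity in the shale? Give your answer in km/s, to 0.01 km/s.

2.04 km/s

sin 36.7° = 0.5976; sin 68.7° = 0.9317.
V₁ = V₂·(sin θ₁/sin θ₂) = 3.18·(0.5976/0.9317) = 2.04 km/s.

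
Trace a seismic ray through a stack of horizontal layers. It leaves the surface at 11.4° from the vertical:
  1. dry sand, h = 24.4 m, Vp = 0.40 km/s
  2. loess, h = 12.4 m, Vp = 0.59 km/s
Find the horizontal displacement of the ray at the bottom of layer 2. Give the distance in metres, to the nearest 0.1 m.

p = sin θ₁/V₁ = sin 11.4°/0.40 = 4.9414e-01 s/km is conserved through the stack.
Layer 1: θ = 11.40°; offset = 24.4·tan 11.40° = 4.920 m.
Layer 2: sin θ = p·0.59 = 0.2915 → θ = 16.95°; offset = 12.4·tan 16.95° = 3.779 m.
Summing the layer offsets gives 8.699 m.

8.7 m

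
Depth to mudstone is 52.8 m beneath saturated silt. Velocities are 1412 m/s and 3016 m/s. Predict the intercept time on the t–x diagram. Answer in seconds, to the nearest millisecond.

tᵢ = 2h·√(V₂²−V₁²)/(V₁V₂).
√(V₂²−V₁²) = √(3016²−1412²) = 2665.1 m/s.
tᵢ = 2·52.8·2665.1/(1412·3016) = 0.06609 s.

0.066 s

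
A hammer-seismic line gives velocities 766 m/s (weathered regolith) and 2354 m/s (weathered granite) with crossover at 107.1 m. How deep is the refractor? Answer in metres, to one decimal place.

38.2 m

h = (x_cross/2)·√((V₂−V₁)/(V₂+V₁)).
(V₂−V₁)/(V₂+V₁) = (2354−766)/(2354+766) = 0.5090; √ = 0.7134.
h = (107.1/2)·0.7134 = 38.20 m.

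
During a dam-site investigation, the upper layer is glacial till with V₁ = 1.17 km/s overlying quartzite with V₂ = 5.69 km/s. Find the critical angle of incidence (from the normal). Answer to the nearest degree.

At critical incidence the refracted ray runs along the interface (θ₂ = 90°), so sin θ_c = V₁/V₂.
θ_c = arcsin(1.17/5.69) = arcsin 0.2056 = 11.87°.

12°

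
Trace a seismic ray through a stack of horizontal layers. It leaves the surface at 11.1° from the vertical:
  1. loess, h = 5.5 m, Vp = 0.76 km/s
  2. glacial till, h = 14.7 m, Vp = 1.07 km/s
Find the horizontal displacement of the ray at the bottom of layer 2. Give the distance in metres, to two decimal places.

5.22 m

Ray parameter p = sin 11.1° / 0.76 km/s = 2.5332e-01 s/km.
Layer 1: θ = 11.10°; offset = 5.5·tan 11.10° = 1.0791 m.
Layer 2: sin θ = p·1.07 = 0.2711 → θ = 15.73°; offset = 14.7·tan 15.73° = 4.1394 m.
Summing the layer offsets gives 5.2185 m.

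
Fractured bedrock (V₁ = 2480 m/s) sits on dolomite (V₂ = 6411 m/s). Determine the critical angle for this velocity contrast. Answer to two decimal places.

22.76°

Critical incidence: sin θ_c = V₁/V₂ = 2480/6411 = 0.3868.
θ_c = arcsin 0.3868 = 22.76°.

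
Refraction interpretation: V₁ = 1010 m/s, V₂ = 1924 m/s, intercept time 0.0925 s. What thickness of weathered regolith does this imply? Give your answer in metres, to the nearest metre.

55 m

h = tᵢ·V₁·V₂ / (2·√(V₂²−V₁²)).
√(V₂²−V₁²) = √(1924² − 1010²) = 1637.6 m/s.
h = 0.0925 s × 1010 × 1924 / (2 × 1637.6) = 54.88 m.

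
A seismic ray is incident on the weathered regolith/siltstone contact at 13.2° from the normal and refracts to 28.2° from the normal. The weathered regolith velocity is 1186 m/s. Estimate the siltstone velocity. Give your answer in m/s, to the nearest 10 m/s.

2450 m/s

Snell's law: sin 13.2°/V₁ = sin 28.2°/V₂.
V₂ = V₁·sin 28.2°/sin 13.2° = 1186 × 2.0694 = 2454.32 m/s.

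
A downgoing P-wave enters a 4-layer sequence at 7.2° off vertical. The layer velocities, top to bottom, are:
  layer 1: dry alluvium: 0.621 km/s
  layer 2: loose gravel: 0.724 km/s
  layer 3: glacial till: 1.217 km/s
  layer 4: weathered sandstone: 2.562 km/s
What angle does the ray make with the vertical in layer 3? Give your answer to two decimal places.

14.22°

Snell's law across each interface conserves sin θ / V, so sin θ_3 = V_3·sin θ₁/V₁.
sin θ_3 = 1.217 × sin 7.2° / 0.621 = 0.2456.
θ_3 = arcsin 0.2456 = 14.22°.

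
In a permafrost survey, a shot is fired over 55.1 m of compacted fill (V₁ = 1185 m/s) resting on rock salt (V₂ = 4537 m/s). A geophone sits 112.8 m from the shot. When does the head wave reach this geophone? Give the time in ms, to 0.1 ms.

114.6 ms

θ_c = arcsin(V₁/V₂) = arcsin(1185/4537) = 15.14°, cos θ_c = 0.9653.
Intercept time tᵢ = 2h cos θ_c / V₁ = 2·55.1·0.9653/1185 = 0.08977 s.
t = x/V₂ + tᵢ = 112.8/4537 + 0.08977 = 0.11463 s.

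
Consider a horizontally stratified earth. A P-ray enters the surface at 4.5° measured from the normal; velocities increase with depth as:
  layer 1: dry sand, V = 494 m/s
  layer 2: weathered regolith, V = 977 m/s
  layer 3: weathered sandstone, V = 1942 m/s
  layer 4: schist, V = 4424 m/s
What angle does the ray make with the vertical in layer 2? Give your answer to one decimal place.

Ray parameter p = sin 4.5° / 494 = 1.5882e-04 s/m.
sin θ_2 = p·V_2 = 1.5882e-04 × 977 = 0.1552.
θ_2 = arcsin 0.1552 = 8.93°.

8.9°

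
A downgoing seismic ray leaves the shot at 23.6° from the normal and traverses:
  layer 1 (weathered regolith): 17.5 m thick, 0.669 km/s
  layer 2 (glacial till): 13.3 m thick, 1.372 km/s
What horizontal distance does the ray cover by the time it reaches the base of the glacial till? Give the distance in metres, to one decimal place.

Ray parameter p = sin 23.6° / 0.669 km/s = 5.9843e-01 s/km.
Layer 1: θ = 23.60°; offset = 17.5·tan 23.60° = 7.646 m.
Layer 2: sin θ = p·1.372 = 0.8210 → θ = 55.19°; offset = 13.3·tan 55.19° = 19.129 m.
Σ offsets = 26.774 m.

26.8 m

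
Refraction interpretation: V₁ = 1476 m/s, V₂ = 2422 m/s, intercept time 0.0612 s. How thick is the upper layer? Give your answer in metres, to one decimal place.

h = tᵢ·V₁·V₂ / (2·√(V₂²−V₁²)).
√(V₂²−V₁²) = √(2422² − 1476²) = 1920.3 m/s.
h = 0.0612 s × 1476 × 2422 / (2 × 1920.3) = 56.97 m.

57.0 m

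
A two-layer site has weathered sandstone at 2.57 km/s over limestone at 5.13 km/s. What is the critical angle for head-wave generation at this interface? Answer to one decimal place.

30.1°

Critical incidence: sin θ_c = V₁/V₂ = 2.57/5.13 = 0.5010.
θ_c = arcsin 0.5010 = 30.06°.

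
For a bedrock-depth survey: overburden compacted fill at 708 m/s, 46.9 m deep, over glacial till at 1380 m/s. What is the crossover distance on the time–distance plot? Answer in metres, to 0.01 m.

165.34 m

θ_c = arcsin(708/1380) = 30.87°, so cos θ_c = 0.8584 and tᵢ = 2h cos θ_c/V₁ = 0.1137 s.
At crossover x/V₁ = x/V₂ + tᵢ ⇒ x = tᵢ/(1/V₁ − 1/V₂) = 0.11372/(1.4124e-03 − 7.2464e-04) = 165.34 m.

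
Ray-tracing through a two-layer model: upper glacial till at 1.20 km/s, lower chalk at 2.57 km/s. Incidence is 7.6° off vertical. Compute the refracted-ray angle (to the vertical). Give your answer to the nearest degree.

16°

sin θ₁/V₁ = sin θ₂/V₂ ⇒ sin θ₂ = 2.57·sin 7.6°/1.20 = 2.57·0.1323/1.20 = 0.2832.
θ₂ = sin⁻¹(0.2832) = 16.45° (from vertical).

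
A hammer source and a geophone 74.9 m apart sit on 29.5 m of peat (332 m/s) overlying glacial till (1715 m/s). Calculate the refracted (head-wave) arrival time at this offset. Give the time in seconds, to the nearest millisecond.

θ_c = arcsin(V₁/V₂) = arcsin(332/1715) = 11.16°, cos θ_c = 0.9811.
Intercept time tᵢ = 2h cos θ_c / V₁ = 2·29.5·0.9811/332 = 0.17435 s.
t = x/V₂ + tᵢ = 74.9/1715 + 0.17435 = 0.21802 s.

0.218 s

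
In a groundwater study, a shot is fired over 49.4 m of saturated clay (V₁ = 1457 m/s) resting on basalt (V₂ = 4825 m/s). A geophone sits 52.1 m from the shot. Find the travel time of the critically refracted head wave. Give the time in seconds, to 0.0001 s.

0.0754 s

t = x/V₂ + 2h·√(V₂²−V₁²)/(V₁V₂).
√(V₂²−V₁²) = √(4825²−1457²) = 4599.8 m/s; delay term = 2·49.4·4599.8/(1457·4825) = 0.06465 s.
t = 52.1/4825 + 0.06465 = 0.07544 s.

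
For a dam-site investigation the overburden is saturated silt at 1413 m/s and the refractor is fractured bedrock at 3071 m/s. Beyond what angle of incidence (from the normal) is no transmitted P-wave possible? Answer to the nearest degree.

At critical incidence the refracted ray runs along the interface (θ₂ = 90°), so sin θ_c = V₁/V₂.
θ_c = arcsin(1413/3071) = arcsin 0.4601 = 27.39°.

27°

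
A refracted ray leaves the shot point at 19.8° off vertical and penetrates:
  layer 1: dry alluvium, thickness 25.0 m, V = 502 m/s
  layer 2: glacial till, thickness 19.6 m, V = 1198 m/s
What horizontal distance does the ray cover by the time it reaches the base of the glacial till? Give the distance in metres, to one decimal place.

Ray parameter p = sin 19.8° / 502 m/s = 6.7478e-04 s/m.
Layer 1: θ = 19.80°; offset = 25.0·tan 19.80° = 9.001 m.
Layer 2: sin θ = p·1198 = 0.8084 → θ = 53.94°; offset = 19.6·tan 53.94° = 26.916 m.
Summing the layer offsets gives 35.917 m.

35.9 m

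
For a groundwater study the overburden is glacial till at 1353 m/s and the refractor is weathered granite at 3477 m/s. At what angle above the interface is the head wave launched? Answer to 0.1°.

67.1°

At critical incidence the refracted ray runs along the interface (θ₂ = 90°), so sin θ_c = V₁/V₂.
θ_c = arcsin(1353/3477) = arcsin 0.3891 = 22.90°.
Measured from the interface: 90° − 22.90° = 67.10°.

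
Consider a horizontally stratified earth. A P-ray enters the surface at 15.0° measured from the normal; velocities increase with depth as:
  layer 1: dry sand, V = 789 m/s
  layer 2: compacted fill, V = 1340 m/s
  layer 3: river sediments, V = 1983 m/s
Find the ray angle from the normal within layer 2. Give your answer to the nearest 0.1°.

Ray parameter p = sin 15.0° / 789 = 3.2803e-04 s/m.
sin θ_2 = p·V_2 = 3.2803e-04 × 1340 = 0.4396.
θ_2 = 26.08° from the vertical.

26.1°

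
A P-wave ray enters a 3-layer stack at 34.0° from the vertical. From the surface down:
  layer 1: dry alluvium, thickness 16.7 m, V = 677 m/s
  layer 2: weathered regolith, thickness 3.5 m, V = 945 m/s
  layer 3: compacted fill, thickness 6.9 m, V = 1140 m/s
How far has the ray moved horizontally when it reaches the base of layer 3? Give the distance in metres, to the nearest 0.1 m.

34.9 m

Ray parameter p = sin 34.0° / 677 m/s = 8.2599e-04 s/m.
Layer 1: θ = 34.00°; offset = 16.7·tan 34.00° = 11.264 m.
Layer 2: sin θ = p·945 = 0.7806 → θ = 51.31°; offset = 3.5·tan 51.31° = 4.371 m.
Layer 3: sin θ = p·1140 = 0.9416 → θ = 70.33°; offset = 6.9·tan 70.33° = 19.299 m.
Σ offsets = 34.934 m.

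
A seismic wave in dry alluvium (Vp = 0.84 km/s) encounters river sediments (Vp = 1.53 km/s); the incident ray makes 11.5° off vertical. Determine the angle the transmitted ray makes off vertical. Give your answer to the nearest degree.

Snell's law: sin θ₂ = (V₂/V₁)·sin θ₁ = (1.53/0.84)·sin 11.5° = 0.3631.
θ₂ = arcsin 0.3631 = 21.29° from the normal.

21°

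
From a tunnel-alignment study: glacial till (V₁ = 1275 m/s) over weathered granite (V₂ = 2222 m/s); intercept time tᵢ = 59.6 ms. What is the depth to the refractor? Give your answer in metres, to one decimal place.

h = tᵢ·V₁·V₂ / (2·√(V₂²−V₁²)).
√(V₂²−V₁²) = √(2222² − 1275²) = 1819.8 m/s.
h = 0.0596 s × 1275 × 2222 / (2 × 1819.8) = 46.39 m.

46.4 m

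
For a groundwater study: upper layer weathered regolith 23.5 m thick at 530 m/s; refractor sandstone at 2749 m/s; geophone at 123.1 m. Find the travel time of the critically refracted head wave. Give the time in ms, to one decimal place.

131.8 ms

θ_c = arcsin(V₁/V₂) = arcsin(530/2749) = 11.12°, cos θ_c = 0.9812.
Intercept time tᵢ = 2h cos θ_c / V₁ = 2·23.5·0.9812/530 = 0.08702 s.
t = x/V₂ + tᵢ = 123.1/2749 + 0.08702 = 0.13180 s.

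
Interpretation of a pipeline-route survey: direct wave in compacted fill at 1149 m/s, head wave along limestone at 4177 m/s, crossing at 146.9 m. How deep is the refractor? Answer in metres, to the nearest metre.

h = (x_cross/2)·√((V₂−V₁)/(V₂+V₁)).
(V₂−V₁)/(V₂+V₁) = (4177−1149)/(4177+1149) = 0.5685; √ = 0.7540.
h = (146.9/2)·0.7540 = 55.38 m.

55 m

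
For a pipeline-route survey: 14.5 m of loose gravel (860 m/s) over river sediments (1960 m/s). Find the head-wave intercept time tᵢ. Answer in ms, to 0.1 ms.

30.3 ms

tᵢ = 2h·√(V₂²−V₁²)/(V₁V₂).
√(V₂²−V₁²) = √(1960²−860²) = 1761.2 m/s.
tᵢ = 2·14.5·1761.2/(860·1960) = 0.03030 s.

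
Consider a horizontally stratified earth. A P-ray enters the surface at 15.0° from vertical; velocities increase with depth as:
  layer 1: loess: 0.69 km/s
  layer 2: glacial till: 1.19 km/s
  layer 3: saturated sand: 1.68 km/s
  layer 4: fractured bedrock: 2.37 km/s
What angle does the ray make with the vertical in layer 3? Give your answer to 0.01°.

Ray parameter p = sin 15.0° / 0.69 = 3.7510e-01 s/km.
sin θ_3 = p·V_3 = 3.7510e-01 × 1.68 = 0.6302.
θ_3 = arcsin 0.6302 = 39.06°.

39.06°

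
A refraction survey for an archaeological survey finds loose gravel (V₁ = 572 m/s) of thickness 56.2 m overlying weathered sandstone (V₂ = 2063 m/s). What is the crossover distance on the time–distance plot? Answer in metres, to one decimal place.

x_cross = 2h·√((V₂+V₁)/(V₂−V₁)).
(V₂+V₁)/(V₂−V₁) = (2063+572)/(2063−572) = 1.7673; √ = 1.3294.
x_cross = 2·56.2·1.3294 = 149.42 m.

149.4 m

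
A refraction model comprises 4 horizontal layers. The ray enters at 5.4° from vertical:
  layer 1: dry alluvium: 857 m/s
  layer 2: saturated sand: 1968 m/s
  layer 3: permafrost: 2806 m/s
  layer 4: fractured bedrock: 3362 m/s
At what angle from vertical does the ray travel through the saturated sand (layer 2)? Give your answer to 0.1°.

12.5°

Ray parameter p = sin 5.4° / 857 = 1.0981e-04 s/m.
sin θ_2 = p·V_2 = 1.0981e-04 × 1968 = 0.2161.
θ_2 = arcsin 0.2161 = 12.48°.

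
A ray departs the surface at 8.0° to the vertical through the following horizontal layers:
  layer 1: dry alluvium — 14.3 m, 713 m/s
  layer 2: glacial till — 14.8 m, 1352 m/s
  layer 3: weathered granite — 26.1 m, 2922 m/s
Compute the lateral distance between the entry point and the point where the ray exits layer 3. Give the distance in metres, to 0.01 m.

24.18 m

p = sin θ₁/V₁ = sin 8.0°/713 = 1.9519e-04 s/m is conserved through the stack.
Layer 1: θ = 8.00°; offset = 14.3·tan 8.00° = 2.0097 m.
Layer 2: sin θ = p·1352 = 0.2639 → θ = 15.30°; offset = 14.8·tan 15.30° = 4.0493 m.
Layer 3: sin θ = p·2922 = 0.5704 → θ = 34.78°; offset = 26.1·tan 34.78° = 18.1231 m.
Total horizontal offset = 24.1822 m.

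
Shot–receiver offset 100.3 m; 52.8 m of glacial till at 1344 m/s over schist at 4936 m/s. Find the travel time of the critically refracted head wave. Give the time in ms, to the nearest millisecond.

θ_c = arcsin(V₁/V₂) = arcsin(1344/4936) = 15.80°, cos θ_c = 0.9622.
Intercept time tᵢ = 2h cos θ_c / V₁ = 2·52.8·0.9622/1344 = 0.07560 s.
t = x/V₂ + tᵢ = 100.3/4936 + 0.07560 = 0.09592 s.

96 ms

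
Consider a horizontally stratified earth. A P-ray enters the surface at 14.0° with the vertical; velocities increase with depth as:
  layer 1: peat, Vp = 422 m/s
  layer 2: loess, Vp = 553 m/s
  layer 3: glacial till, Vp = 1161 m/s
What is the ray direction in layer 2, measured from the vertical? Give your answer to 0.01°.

18.48°

Snell's law across each interface conserves sin θ / V, so sin θ_2 = V_2·sin θ₁/V₁.
sin θ_2 = 553 × sin 14.0° / 422 = 0.3170.
θ_2 = 18.48° from the vertical.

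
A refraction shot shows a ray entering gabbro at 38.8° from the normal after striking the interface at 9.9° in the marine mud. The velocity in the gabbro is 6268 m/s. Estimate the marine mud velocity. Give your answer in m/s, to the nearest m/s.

Snell's law: sin 9.9°/V₁ = sin 38.8°/V₂.
V₁ = V₂·sin 9.9°/sin 38.8° = 6268 × 0.2744 = 1719.83 m/s.

1720 m/s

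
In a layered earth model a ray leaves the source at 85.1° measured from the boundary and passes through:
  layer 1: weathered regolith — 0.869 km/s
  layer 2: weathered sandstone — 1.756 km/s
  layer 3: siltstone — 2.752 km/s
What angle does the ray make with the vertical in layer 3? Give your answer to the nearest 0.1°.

From the normal: θ₁ = 90° − 85.1° = 4.9°.
Ray parameter p = sin 4.9° / 0.869 = 9.8293e-02 s/km.
sin θ_3 = p·V_3 = 9.8293e-02 × 2.752 = 0.2705.
θ_3 = 15.69° from the vertical.

15.7°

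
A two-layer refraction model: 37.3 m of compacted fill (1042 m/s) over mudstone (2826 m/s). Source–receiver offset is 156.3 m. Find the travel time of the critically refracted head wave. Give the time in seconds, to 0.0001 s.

0.1219 s

θ_c = arcsin(V₁/V₂) = arcsin(1042/2826) = 21.64°, cos θ_c = 0.9295.
Intercept time tᵢ = 2h cos θ_c / V₁ = 2·37.3·0.9295/1042 = 0.06655 s.
t = x/V₂ + tᵢ = 156.3/2826 + 0.06655 = 0.12186 s.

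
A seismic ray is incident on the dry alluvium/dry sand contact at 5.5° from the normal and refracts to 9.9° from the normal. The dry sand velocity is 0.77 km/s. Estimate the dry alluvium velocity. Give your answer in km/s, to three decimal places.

0.429 km/s

Snell's law: sin 5.5°/V₁ = sin 9.9°/V₂.
V₁ = V₂·sin 5.5°/sin 9.9° = 0.77 × 0.5575 = 0.429 km/s.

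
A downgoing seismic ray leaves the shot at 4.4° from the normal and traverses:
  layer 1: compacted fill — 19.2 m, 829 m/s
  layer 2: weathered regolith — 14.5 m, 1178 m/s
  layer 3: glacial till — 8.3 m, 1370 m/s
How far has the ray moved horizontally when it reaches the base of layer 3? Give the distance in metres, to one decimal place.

Ray parameter p = sin 4.4° / 829 m/s = 9.2544e-05 s/m.
Layer 1: θ = 4.40°; offset = 19.2·tan 4.40° = 1.477 m.
Layer 2: sin θ = p·1178 = 0.1090 → θ = 6.26°; offset = 14.5·tan 6.26° = 1.590 m.
Layer 3: sin θ = p·1370 = 0.1268 → θ = 7.28°; offset = 8.3·tan 7.28° = 1.061 m.
Summing the layer offsets gives 4.128 m.

4.1 m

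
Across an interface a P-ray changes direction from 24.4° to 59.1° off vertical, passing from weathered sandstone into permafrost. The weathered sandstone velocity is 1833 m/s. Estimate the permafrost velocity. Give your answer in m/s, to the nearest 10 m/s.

sin 24.4° = 0.4131; sin 59.1° = 0.8581.
V₂ = V₁·(sin θ₂/sin θ₁) = 1833·(0.8581/0.4131) = 3807.35 m/s.

3810 m/s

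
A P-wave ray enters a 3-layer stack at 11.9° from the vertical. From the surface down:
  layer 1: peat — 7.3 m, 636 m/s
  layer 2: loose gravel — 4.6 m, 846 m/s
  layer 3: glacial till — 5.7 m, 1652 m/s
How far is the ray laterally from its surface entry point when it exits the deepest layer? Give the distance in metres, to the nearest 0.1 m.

6.5 m

p = sin θ₁/V₁ = sin 11.9°/636 = 3.2422e-04 s/m is conserved through the stack.
Layer 1: θ = 11.90°; offset = 7.3·tan 11.90° = 1.538 m.
Layer 2: sin θ = p·846 = 0.2743 → θ = 15.92°; offset = 4.6·tan 15.92° = 1.312 m.
Layer 3: sin θ = p·1652 = 0.5356 → θ = 32.39°; offset = 5.7·tan 32.39° = 3.615 m.
Summing the layer offsets gives 6.466 m.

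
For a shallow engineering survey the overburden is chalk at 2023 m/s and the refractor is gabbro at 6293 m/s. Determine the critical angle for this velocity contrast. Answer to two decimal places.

Critical incidence: sin θ_c = V₁/V₂ = 2023/6293 = 0.3215.
θ_c = arcsin 0.3215 = 18.75°.

18.75°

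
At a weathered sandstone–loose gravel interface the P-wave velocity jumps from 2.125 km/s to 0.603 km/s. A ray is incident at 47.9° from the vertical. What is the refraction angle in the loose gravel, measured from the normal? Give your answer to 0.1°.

12.2°

Snell's law: sin θ₂ = (V₂/V₁)·sin θ₁ = (0.603/2.125)·sin 47.9° = 0.2105.
θ₂ = arcsin 0.2105 = 12.15° from the normal.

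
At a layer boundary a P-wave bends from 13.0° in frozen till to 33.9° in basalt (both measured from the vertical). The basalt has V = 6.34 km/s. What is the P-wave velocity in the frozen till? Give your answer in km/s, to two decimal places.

Snell's law: sin 13.0°/V₁ = sin 33.9°/V₂.
V₁ = V₂·sin 13.0°/sin 33.9° = 6.34 × 0.4033 = 2.56 km/s.

2.56 km/s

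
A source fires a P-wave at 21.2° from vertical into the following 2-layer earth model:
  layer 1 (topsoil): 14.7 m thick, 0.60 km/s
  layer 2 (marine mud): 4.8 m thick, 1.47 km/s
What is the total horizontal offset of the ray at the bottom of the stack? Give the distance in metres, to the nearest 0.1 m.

14.9 m

Ray parameter p = sin 21.2° / 0.60 km/s = 6.0271e-01 s/km.
Layer 1: θ = 21.20°; offset = 14.7·tan 21.20° = 5.702 m.
Layer 2: sin θ = p·1.47 = 0.8860 → θ = 62.37°; offset = 4.8·tan 62.37° = 9.171 m.
Total horizontal offset = 14.873 m.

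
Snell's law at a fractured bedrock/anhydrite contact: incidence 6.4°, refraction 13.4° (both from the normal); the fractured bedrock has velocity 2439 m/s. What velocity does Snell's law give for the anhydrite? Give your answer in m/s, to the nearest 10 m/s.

Snell's law: sin 6.4°/V₁ = sin 13.4°/V₂.
V₂ = V₁·sin 13.4°/sin 6.4° = 2439 × 2.0790 = 5070.77 m/s.

5070 m/s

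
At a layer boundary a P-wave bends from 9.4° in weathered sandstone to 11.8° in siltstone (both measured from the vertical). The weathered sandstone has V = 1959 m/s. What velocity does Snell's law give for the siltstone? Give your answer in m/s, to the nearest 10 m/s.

Snell's law: sin 9.4°/V₁ = sin 11.8°/V₂.
V₂ = V₁·sin 11.8°/sin 9.4° = 1959 × 1.2521 = 2452.81 m/s.

2450 m/s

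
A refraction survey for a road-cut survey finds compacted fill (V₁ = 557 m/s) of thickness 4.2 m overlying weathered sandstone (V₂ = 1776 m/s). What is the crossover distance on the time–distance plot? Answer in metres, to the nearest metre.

12 m

x_cross = 2h·√((V₂+V₁)/(V₂−V₁)).
(V₂+V₁)/(V₂−V₁) = (1776+557)/(1776−557) = 1.9139; √ = 1.3834.
x_cross = 2·4.2·1.3834 = 11.62 m.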